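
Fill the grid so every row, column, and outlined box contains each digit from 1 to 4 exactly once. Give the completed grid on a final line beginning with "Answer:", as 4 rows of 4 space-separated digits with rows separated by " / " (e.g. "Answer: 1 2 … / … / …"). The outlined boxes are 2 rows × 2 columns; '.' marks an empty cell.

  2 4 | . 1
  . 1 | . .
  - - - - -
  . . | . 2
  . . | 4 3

Step 1. [r2c1∈{3}] r2c1's peers cover all but 3. So r2c1=3.
Step 2. [r4c1∈{1}] r4c1 is down to just 1, so r4c1=1.
Step 3. [r2c4∈{4}] r2c4 has the single candidate 4, so r2c4=4.
Step 4. [r3c2∈{3}] r3c2's peers cover all but 3 ⇒ r3c2=3.
Step 5. [r3c3∈{1}] r3c3 is down to just 1 ⇒ r3c3=1.
Step 6. [r4c2∈{2}] r4c2's peers cover all but 2 ⇒ r4c2=2.
Step 7. [r2c3∈{2}] r2c3 has the single candidate 2, so r2c3=2.
Step 8. [r3c1∈{4}] r3c1 has the single candidate 4. So r3c1=4.
Step 9. [r1c3∈{3}] r1c3 has the single candidate 3. So r1c3=3.

Answer: 2 4 3 1 / 3 1 2 4 / 4 3 1 2 / 1 2 4 3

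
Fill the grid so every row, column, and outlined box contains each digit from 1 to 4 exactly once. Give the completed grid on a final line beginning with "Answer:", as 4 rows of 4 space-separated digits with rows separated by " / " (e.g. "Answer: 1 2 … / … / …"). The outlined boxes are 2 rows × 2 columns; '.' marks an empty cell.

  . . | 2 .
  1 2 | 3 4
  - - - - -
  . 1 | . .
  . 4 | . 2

Step 1. [r4c1∈{3}] only 3 remains possible at r4c1, so r4c1=3.
Step 2. [r3c1∈{2}] nothing but 2 survives at r3c1 ⇒ r3c1=2.
Step 3. [r3c3∈{4}] r3c3 is down to just 4 ⇒ r3c3=4.
Step 4. [r4c3∈{1}] r4c3 has the single candidate 1, so r4c3=1.
Step 5. [r3c4∈{3}] r3c4's peers cover all but 3 ⇒ r3c4=3.
Step 6. [r1c1∈{4}] r1c1's peers cover all but 4, so r1c1=4.
Step 7. [r1c4∈{1}] only 1 remains possible at r1c4, so r1c4=1.
Step 8. [r1c2∈{3}] only 3 remains possible at r1c2, so r1c2=3.

Answer: 4 3 2 1 / 1 2 3 4 / 2 1 4 3 / 3 4 1 2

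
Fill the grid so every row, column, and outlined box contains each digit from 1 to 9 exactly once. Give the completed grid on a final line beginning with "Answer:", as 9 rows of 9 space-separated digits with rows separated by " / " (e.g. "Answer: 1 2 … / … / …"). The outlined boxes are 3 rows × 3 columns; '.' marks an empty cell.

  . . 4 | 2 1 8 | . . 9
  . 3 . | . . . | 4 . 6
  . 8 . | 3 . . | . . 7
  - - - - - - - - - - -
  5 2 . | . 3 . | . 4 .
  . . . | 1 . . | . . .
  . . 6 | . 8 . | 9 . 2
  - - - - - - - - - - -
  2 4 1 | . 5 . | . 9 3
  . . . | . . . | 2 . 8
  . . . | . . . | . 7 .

Step 1. [r7c7∈{6}] r7c7 has the single candidate 6 ⇒ r7c7=6.
Step 2. [r7c6∈{7}] r7c6 has the single candidate 7 ⇒ r7c6=7.
Step 3. [r9c9∈{1,4,5}] r9c9 is the only open cell in col 9 admitting 4. So r9c9=4.
Step 4. [r5c8∈{3,5,6,8}] across col 8, 6 lands solely at r5c8. So r5c8=6.
Step 5. [r5c9∈{5}] r5c9 is down to just 5 ⇒ r5c9=5.
Step 6. [r6c2∈{1,7}] across col 2, 1 lands solely at r6c2 ⇒ r6c2=1.
Step 7. [r6c8∈{3}] r6c8 is down to just 3, so r6c8=3.
Step 8. [r1c8∈{5}] only 5 remains possible at r1c8 ⇒ r1c8=5.
Step 9. [r3c7∈{1}] nothing but 1 survives at r3c7. So r3c7=1.
Step 10. [r9c6∈{1,2,3,6,9}] row 9 places 1 nowhere but r9c6. So r9c6=1.
Step 11. [r8c6∈{3,4,6,9}] col 6 places 3 nowhere but r8c6. So r8c6=3.
Step 12. [r9c5∈{2,6,9}] r9c5 is the only open cell in row 9 admitting 2. So r9c5=2.
Step 13. [r3c8∈{2}] r3c8 has the single candidate 2. So r3c8=2.
Step 14. [r2c3∈{2,5,7,9}] r2c3 is the only open cell in row 2 admitting 2, so r2c3=2.
Step 15. [r3c3∈{5,9}] box 1 places 5 nowhere but r3c3 ⇒ r3c3=5.
Step 16. [r8c2∈{5,6,7,9}] across row 8, 5 lands solely at r8c2. So r8c2=5.
Step 17. [r5c6∈{2,4,9}] 2 has one home in row 5: r5c6, so r5c6=2.
Step 18. [r2c1∈{1,7,9}] 1 has one home in row 2: r2c1, so r2c1=1.
Step 19. [r3c1∈{6,9}] in box 1, 9 fits only at r3c1. So r3c1=9.
Step 20. [r6c1∈{4,7}] col 1 has a naked pair {6,7} at r1c1 and r8c1. So r6c1≠7.
Step 21. [r6c4∈{4,5,7}] across row 6, 7 lands solely at r6c4, so r6c4=7.
Step 22. [r8c4∈{4,6,9}] across col 4, 4 lands solely at r8c4, so r8c4=4.
Step 23. [r6c6∈{4,5}] in row 6, 5 fits only at r6c6. So r6c6=5.
Step 24. [r5c5∈{4,9}] r5c5 is the only open cell in box 5 admitting 4, so r5c5=4.
Step 25. [r2c6∈{9}] only 9 remains possible at r2c6 ⇒ r2c6=9.
Step 26. [r4c4∈{6,9}] in box 5, 9 fits only at r4c4. So r4c4=9.
Step 27. [r9c4∈{6,8}] across col 4, 6 lands solely at r9c4. So r9c4=6.
Step 28. [r9c2∈{9}] r9c2's peers cover all but 9. So r9c2=9.
Step 29. [r5c2∈{7}] r5c2's peers cover all but 7 ⇒ r5c2=7.
Step 30. [r4c3∈{8}] r4c3 has the single candidate 8. So r4c3=8.
Step 31. [r5c1∈{3}] r5c1 has the single candidate 3. So r5c1=3.
Step 32. [r1c1∈{6,7}] across row 1, 7 lands solely at r1c1, so r1c1=7.
Step 33. [r3c5∈{6}] r3c5 is down to just 6 ⇒ r3c5=6.
Step 34. [r1c2∈{6}] nothing but 6 survives at r1c2 ⇒ r1c2=6.
Step 35. [r1c7∈{3}] r1c7 has the single candidate 3. So r1c7=3.
Step 36. [r2c5∈{7}] r2c5 is down to just 7. So r2c5=7.
Step 37. [r8c3∈{7}] nothing but 7 survives at r8c3. So r8c3=7.
Step 38. [r8c8∈{1}] only 1 remains possible at r8c8 ⇒ r8c8=1.
Step 39. [r9c1∈{8}] r9c1's peers cover all but 8 ⇒ r9c1=8.
Step 40. [r9c3∈{3}] r9c3 has the single candidate 3, so r9c3=3.
Step 41. [r4c9∈{1}] nothing but 1 survives at r4c9 ⇒ r4c9=1.
Step 42. [r2c8∈{8}] r2c8's peers cover all but 8 ⇒ r2c8=8.
Step 43. [r5c7∈{8}] r5c7 is down to just 8. So r5c7=8.
Step 44. [r8c5∈{9}] only 9 remains possible at r8c5. So r8c5=9.
Step 45. [r3c6∈{4}] nothing but 4 survives at r3c6. So r3c6=4.
Step 46. [r8c1∈{6}] r8c1 is down to just 6. So r8c1=6.
Step 47. [r9c7∈{5}] r9c7 has the single candidate 5. So r9c7=5.
Step 48. [r4c6∈{6}] r4c6 is down to just 6 ⇒ r4c6=6.
Step 49. [r5c3∈{9}] r5c3 has the single candidate 9 ⇒ r5c3=9.
Step 50. [r6c1∈{4}] r6c1 is down to just 4. So r6c1=4.
Step 51. [r2c4∈{5}] only 5 remains possible at r2c4. So r2c4=5.
Step 52. [r4c7∈{7}] r4c7 is down to just 7. So r4c7=7.
Step 53. [r7c4∈{8}] r7c4 has the single candidate 8. So r7c4=8.

Answer: 7 6 4 2 1 8 3 5 9 / 1 3 2 5 7 9 4 8 6 / 9 8 5 3 6 4 1 2 7 / 5 2 8 9 3 6 7 4 1 / 3 7 9 1 4 2 8 6 5 / 4 1 6 7 8 5 9 3 2 / 2 4 1 8 5 7 6 9 3 / 6 5 7 4 9 3 2 1 8 / 8 9 3 6 2 1 5 7 4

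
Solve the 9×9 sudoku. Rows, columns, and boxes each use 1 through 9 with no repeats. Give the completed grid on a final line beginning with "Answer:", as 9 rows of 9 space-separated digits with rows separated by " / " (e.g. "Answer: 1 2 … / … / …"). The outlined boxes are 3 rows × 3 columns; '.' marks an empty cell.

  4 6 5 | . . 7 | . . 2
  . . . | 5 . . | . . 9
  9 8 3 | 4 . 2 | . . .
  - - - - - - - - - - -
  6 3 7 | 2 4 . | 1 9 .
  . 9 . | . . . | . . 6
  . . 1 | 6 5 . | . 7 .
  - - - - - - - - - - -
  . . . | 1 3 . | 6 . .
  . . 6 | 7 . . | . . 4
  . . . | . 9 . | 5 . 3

Step 1. [r9c4∈{8}] r9c4 has the single candidate 8. So r9c4=8.
Step 2. [r6c9∈{8}] only 8 remains possible at r6c9. So r6c9=8.
Step 3. [r6c1∈{2}] r6c1 has the single candidate 2, so r6c1=2.
Step 4. [r3c9∈{1,5,7}] across col 9, 1 lands solely at r3c9. So r3c9=1.
Step 5. [r5c4∈{3}] nothing but 3 survives at r5c4. So r5c4=3.
Step 6. [r2c6∈{1,3,6,8}] col 6 places 3 nowhere but r2c6. So r2c6=3.
Step 7. [r5c1∈{5,8}] in box 4, 5 fits only at r5c1, so r5c1=5.
Step 8. [r6c2∈{4}] r6c2 is down to just 4 ⇒ r6c2=4.
Step 9. [r7c3∈{2,4,8,9}] row 7 places 9 nowhere but r7c3 ⇒ r7c3=9.
Step 10. [r8c5∈{2}] nothing but 2 survives at r8c5. So r8c5=2.
Step 11. [r1c5∈{1,8}] r1c5 is the only open cell in row 1 admitting 1 ⇒ r1c5=1.
Step 12. [r2c5∈{6,8}] across box 2, 8 lands solely at r2c5 ⇒ r2c5=8.
Step 13. [r5c7∈{2,4}] 2 has one home in col 7: r5c7, so r5c7=2.
Step 14. [r2c3∈{2}] r2c3's peers cover all but 2 ⇒ r2c3=2.
Step 15. [r7c9∈{7}] nothing but 7 survives at r7c9. So r7c9=7.
Step 16. [r1c8∈{3,8}] across col 8, 3 lands solely at r1c8 ⇒ r1c8=3.
Step 17. [r2c8∈{4,6}] in row 2, 6 fits only at r2c8. So r2c8=6.
Step 18. [r8c6∈{5}] r8c6's peers cover all but 5, so r8c6=5.
Step 19. [r8c2∈{1}] nothing but 1 survives at r8c2 ⇒ r8c2=1.
Step 20. [r8c8∈{8}] r8c8 is down to just 8 ⇒ r8c8=8.
Step 21. [r2c2∈{7}] nothing but 7 survives at r2c2. So r2c2=7.
Step 22. [r9c2∈{2}] nothing but 2 survives at r9c2. So r9c2=2.
Step 23. [r4c6∈{8}] only 8 remains possible at r4c6, so r4c6=8.
Step 24. [r9c6∈{4,6}] r9c6 is the only open cell in row 9 admitting 6 ⇒ r9c6=6.
Step 25. [r7c1∈{8}] r7c1 has the single candidate 8 ⇒ r7c1=8.
Step 26. [r8c1∈{3}] only 3 remains possible at r8c1. So r8c1=3.
Step 27. [r6c6∈{9}] r6c6's peers cover all but 9, so r6c6=9.
Step 28. [r2c1∈{1}] r2c1 is down to just 1 ⇒ r2c1=1.
Step 29. [r5c8∈{4}] r5c8's peers cover all but 4 ⇒ r5c8=4.
Step 30. [r9c3∈{4}] only 4 remains possible at r9c3. So r9c3=4.
Step 31. [r5c3∈{8}] only 8 remains possible at r5c3 ⇒ r5c3=8.
Step 32. [r3c5∈{6}] only 6 remains possible at r3c5 ⇒ r3c5=6.
Step 33. [r3c7∈{7}] nothing but 7 survives at r3c7, so r3c7=7.
Step 34. [r7c8∈{2}] only 2 remains possible at r7c8. So r7c8=2.
Step 35. [r2c7∈{4}] nothing but 4 survives at r2c7. So r2c7=4.
Step 36. [r6c7∈{3}] nothing but 3 survives at r6c7 ⇒ r6c7=3.
Step 37. [r7c2∈{5}] r7c2's peers cover all but 5 ⇒ r7c2=5.
Step 38. [r4c9∈{5}] r4c9's peers cover all but 5 ⇒ r4c9=5.
Step 39. [r5c6∈{1}] only 1 remains possible at r5c6 ⇒ r5c6=1.
Step 40. [r9c1∈{7}] nothing but 7 survives at r9c1 ⇒ r9c1=7.
Step 41. [r5c5∈{7}] only 7 remains possible at r5c5, so r5c5=7.
Step 42. [r3c8∈{5}] r3c8 has the single candidate 5 ⇒ r3c8=5.
Step 43. [r1c7∈{8}] r1c7's peers cover all but 8 ⇒ r1c7=8.
Step 44. [r1c4∈{9}] only 9 remains possible at r1c4 ⇒ r1c4=9.
Step 45. [r9c8∈{1}] nothing but 1 survives at r9c8 ⇒ r9c8=1.
Step 46. [r8c7∈{9}] r8c7 is down to just 9, so r8c7=9.
Step 47. [r7c6∈{4}] r7c6 is down to just 4. So r7c6=4.

Answer: 4 6 5 9 1 7 8 3 2 / 1 7 2 5 8 3 4 6 9 / 9 8 3 4 6 2 7 5 1 / 6 3 7 2 4 8 1 9 5 / 5 9 8 3 7 1 2 4 6 / 2 4 1 6 5 9 3 7 8 / 8 5 9 1 3 4 6 2 7 / 3 1 6 7 2 5 9 8 4 / 7 2 4 8 9 6 5 1 3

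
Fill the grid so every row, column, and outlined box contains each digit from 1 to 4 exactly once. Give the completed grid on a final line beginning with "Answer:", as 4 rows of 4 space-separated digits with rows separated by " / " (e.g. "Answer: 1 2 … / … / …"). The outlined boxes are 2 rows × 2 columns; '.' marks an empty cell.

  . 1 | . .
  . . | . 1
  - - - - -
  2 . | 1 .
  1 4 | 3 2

Step 1. [r1c3∈{2,4}] r1c3 is the only open cell in row 1 admitting 2. So r1c3=2.
Step 2. [r1c4∈{3,4}] across col 4, 3 lands solely at r1c4. So r1c4=3.
Step 3. [r2c1∈{3,4}] 3 has one home in col 1: r2c1. So r2c1=3.
Step 4. [r2c2∈{2}] r2c2 has the single candidate 2. So r2c2=2.
Step 5. [r2c3∈{4}] r2c3 has the single candidate 4, so r2c3=4.
Step 6. [r3c4∈{4}] r3c4's peers cover all but 4, so r3c4=4.
Step 7. [r3c2∈{3}] nothing but 3 survives at r3c2. So r3c2=3.
Step 8. [r1c1∈{4}] nothing but 4 survives at r1c1 ⇒ r1c1=4.

Answer: 4 1 2 3 / 3 2 4 1 / 2 3 1 4 / 1 4 3 2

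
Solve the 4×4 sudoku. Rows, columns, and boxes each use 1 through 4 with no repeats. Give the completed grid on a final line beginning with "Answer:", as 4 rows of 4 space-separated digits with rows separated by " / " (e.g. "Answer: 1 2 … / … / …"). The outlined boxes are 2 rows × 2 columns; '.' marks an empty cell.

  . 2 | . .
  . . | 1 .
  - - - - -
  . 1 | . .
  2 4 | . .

Step 1. [r3c1∈{3}] r3c1 is down to just 3, so r3c1=3.
Step 2. [r2c4∈{2,3,4}] across row 2, 2 lands solely at r2c4, so r2c4=2.
Step 3. [r4c3∈{3}] nothing but 3 survives at r4c3. So r4c3=3.
Step 4. [r1c3∈{4}] r1c3's peers cover all but 4 ⇒ r1c3=4.
Step 5. [r2c2∈{3}] r2c2 has the single candidate 3, so r2c2=3.
Step 6. [r1c1∈{1}] r1c1 has the single candidate 1 ⇒ r1c1=1.
Step 7. [r3c4∈{4}] r3c4's peers cover all but 4. So r3c4=4.
Step 8. [r2c1∈{4}] r2c1 is down to just 4. So r2c1=4.
Step 9. [r3c3∈{2}] nothing but 2 survives at r3c3, so r3c3=2.
Step 10. [r1c4∈{3}] only 3 remains possible at r1c4, so r1c4=3.
Step 11. [r4c4∈{1}] r4c4 is down to just 1 ⇒ r4c4=1.

Answer: 1 2 4 3 / 4 3 1 2 / 3 1 2 4 / 2 4 3 1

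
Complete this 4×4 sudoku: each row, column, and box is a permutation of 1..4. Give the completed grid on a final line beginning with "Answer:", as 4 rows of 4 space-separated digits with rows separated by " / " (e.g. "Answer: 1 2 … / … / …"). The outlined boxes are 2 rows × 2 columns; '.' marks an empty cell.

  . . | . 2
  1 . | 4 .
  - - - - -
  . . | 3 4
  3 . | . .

Step 1. [r4c2∈{1,2,4}] r4c2 is the only open cell in row 4 admitting 4 ⇒ r4c2=4.
Step 2. [r2c2∈{2,3}] row 2 places 2 nowhere but r2c2. So r2c2=2.
Step 3. [r4c3∈{1,2}] 2 has one home in row 4: r4c3. So r4c3=2.
Step 4. [r3c1∈{2}] r3c1 is down to just 2, so r3c1=2.
Step 5. [r1c3∈{1}] r1c3's peers cover all but 1, so r1c3=1.
Step 6. [r1c2∈{3}] r1c2 has the single candidate 3, so r1c2=3.
Step 7. [r4c4∈{1}] only 1 remains possible at r4c4. So r4c4=1.
Step 8. [r1c1∈{4}] nothing but 4 survives at r1c1. So r1c1=4.
Step 9. [r3c2∈{1}] only 1 remains possible at r3c2, so r3c2=1.
Step 10. [r2c4∈{3}] r2c4 has the single candidate 3, so r2c4=3.

Answer: 4 3 1 2 / 1 2 4 3 / 2 1 3 4 / 3 4 2 1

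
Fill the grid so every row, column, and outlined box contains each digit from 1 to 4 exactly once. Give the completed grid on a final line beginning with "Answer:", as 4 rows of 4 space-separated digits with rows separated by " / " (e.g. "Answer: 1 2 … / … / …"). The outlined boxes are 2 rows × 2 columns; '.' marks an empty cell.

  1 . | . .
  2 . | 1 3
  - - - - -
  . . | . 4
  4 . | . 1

Step 1. [r1c2∈{3,4}] row 1 places 3 nowhere but r1c2, so r1c2=3.
Step 2. [r4c3∈{2,3}] across row 4, 3 lands solely at r4c3. So r4c3=3.
Step 3. [r3c3∈{2}] only 2 remains possible at r3c3. So r3c3=2.
Step 4. [r3c1∈{3}] r3c1's peers cover all but 3 ⇒ r3c1=3.
Step 5. [r2c2∈{4}] only 4 remains possible at r2c2, so r2c2=4.
Step 6. [r3c2∈{1}] nothing but 1 survives at r3c2, so r3c2=1.
Step 7. [r4c2∈{2}] r4c2 is down to just 2. So r4c2=2.
Step 8. [r1c4∈{2}] r1c4's peers cover all but 2. So r1c4=2.
Step 9. [r1c3∈{4}] only 4 remains possible at r1c3 ⇒ r1c3=4.

Answer: 1 3 4 2 / 2 4 1 3 / 3 1 2 4 / 4 2 3 1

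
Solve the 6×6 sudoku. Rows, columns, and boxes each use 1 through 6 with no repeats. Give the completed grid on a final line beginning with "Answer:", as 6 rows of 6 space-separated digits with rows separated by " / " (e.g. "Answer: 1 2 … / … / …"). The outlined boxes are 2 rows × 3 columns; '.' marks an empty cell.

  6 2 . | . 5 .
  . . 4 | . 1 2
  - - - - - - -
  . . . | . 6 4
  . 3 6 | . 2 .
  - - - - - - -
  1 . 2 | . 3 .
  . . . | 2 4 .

Step 1. [r3c4∈{1,3,5}] in row 3, 3 fits only at r3c4, so r3c4=3.
Step 2. [r2c2∈{5}] nothing but 5 survives at r2c2. So r2c2=5.
Step 3. [r6c6∈{1,5,6}] in row 6, 1 fits only at r6c6. So r6c6=1.
Step 4. [r5c6∈{5,6}] across col 6, 6 lands solely at r5c6. So r5c6=6.
Step 5. [r2c1∈{3}] r2c1 has the single candidate 3 ⇒ r2c1=3.
Step 6. [r6c1∈{5}] r6c1 is down to just 5, so r6c1=5.
Step 7. [r1c3∈{1}] r1c3 is down to just 1. So r1c3=1.
Step 8. [r5c4∈{5}] r5c4's peers cover all but 5. So r5c4=5.
Step 9. [r4c4∈{1}] nothing but 1 survives at r4c4. So r4c4=1.
Step 10. [r3c3∈{5}] only 5 remains possible at r3c3. So r3c3=5.
Step 11. [r1c6∈{3}] r1c6 has the single candidate 3, so r1c6=3.
Step 12. [r4c1∈{4}] r4c1's peers cover all but 4, so r4c1=4.
Step 13. [r3c1∈{2}] nothing but 2 survives at r3c1. So r3c1=2.
Step 14. [r4c6∈{5}] nothing but 5 survives at r4c6 ⇒ r4c6=5.
Step 15. [r2c4∈{6}] r2c4 has the single candidate 6. So r2c4=6.
Step 16. [r5c2∈{4}] nothing but 4 survives at r5c2, so r5c2=4.
Step 17. [r3c2∈{1}] nothing but 1 survives at r3c2. So r3c2=1.
Step 18. [r1c4∈{4}] only 4 remains possible at r1c4 ⇒ r1c4=4.
Step 19. [r6c2∈{6}] nothing but 6 survives at r6c2, so r6c2=6.
Step 20. [r6c3∈{3}] nothing but 3 survives at r6c3 ⇒ r6c3=3.

Answer: 6 2 1 4 5 3 / 3 5 4 6 1 2 / 2 1 5 3 6 4 / 4 3 6 1 2 5 / 1 4 2 5 3 6 / 5 6 3 2 4 1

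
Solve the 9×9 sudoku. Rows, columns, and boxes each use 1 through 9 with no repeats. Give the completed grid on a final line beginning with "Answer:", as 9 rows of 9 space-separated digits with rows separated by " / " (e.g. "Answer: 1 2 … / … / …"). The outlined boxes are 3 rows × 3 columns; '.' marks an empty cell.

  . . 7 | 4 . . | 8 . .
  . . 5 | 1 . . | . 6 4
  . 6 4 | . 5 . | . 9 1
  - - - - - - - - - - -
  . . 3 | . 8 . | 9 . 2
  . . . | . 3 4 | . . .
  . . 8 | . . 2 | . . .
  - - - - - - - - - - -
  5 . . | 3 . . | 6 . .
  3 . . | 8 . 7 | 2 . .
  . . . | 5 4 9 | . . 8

Step 1. [r6c7∈{1,3,4,5,7}] col 7 places 4 nowhere but r6c7 ⇒ r6c7=4.
Step 2. [r5c7∈{1,5,7}] 5 has one home in col 7: r5c7, so r5c7=5.
Step 3. [r9c7∈{1,3,7}] r9c7 is the only open cell in col 7 admitting 1. So r9c7=1.
Step 4. [r7c2∈{1,2,4,7,8,9}] across row 7, 8 lands solely at r7c2. So r7c2=8.
Step 5. [r1c8∈{2,3,5}] 2 has one home in col 8: r1c8. So r1c8=2.
Step 6. [r6c2∈{1,5,7,9}] in row 6, 5 fits only at r6c2. So r6c2=5.
Step 7. [r7c6∈{1}] only 1 remains possible at r7c6, so r7c6=1.
Step 8. [r6c5∈{1,6,7,9}] across col 5, 1 lands solely at r6c5. So r6c5=1.
Step 9. [r2c5∈{2,7,9}] 7 has one home in col 5: r2c5 ⇒ r2c5=7.
Step 10. [r4c1∈{1,4,6,7}] r4c1 is the only open cell in col 1 admitting 4, so r4c1=4.
Step 11. [r2c7∈{3}] r2c7 has the single candidate 3 ⇒ r2c7=3.
Step 12. [r1c5∈{6,9}] r1c5 is the only open cell in col 5 admitting 9 ⇒ r1c5=9.
Step 13. [r6c9∈{3,6,7}] r6c9 is the only open cell in col 9 admitting 3, so r6c9=3.
Step 14. [r6c8∈{7}] r6c8's peers cover all but 7. So r6c8=7.
Step 15. [r8c2∈{1,4,9}] in col 2, 4 fits only at r8c2. So r8c2=4.
Step 16. [r8c3∈{1,6,9}] row 8 places 1 nowhere but r8c3, so r8c3=1.
Step 17. [r7c3∈{2,9}] box 7 places 9 nowhere but r7c3 ⇒ r7c3=9.
Step 18. [r5c9∈{6}] r5c9's peers cover all but 6 ⇒ r5c9=6.
Step 19. [r5c3∈{2}] r5c3 is down to just 2, so r5c3=2.
Step 20. [r6c1∈{6,9}] 6 has one home in box 4: r6c1 ⇒ r6c1=6.
Step 21. [r1c1∈{1}] r1c1 is down to just 1, so r1c1=1.
Step 22. [r4c8∈{1}] r4c8 is down to just 1, so r4c8=1.
Step 23. [r4c2∈{7}] r4c2's peers cover all but 7 ⇒ r4c2=7.
Step 24. [r5c1∈{9}] r5c1 is down to just 9. So r5c1=9.
Step 25. [r2c6∈{8}] nothing but 8 survives at r2c6. So r2c6=8.
Step 26. [r2c1∈{2}] only 2 remains possible at r2c1. So r2c1=2.
Step 27. [r1c6∈{3,6}] row 1 places 6 nowhere but r1c6. So r1c6=6.
Step 28. [r8c9∈{5,9}] in row 8, 9 fits only at r8c9. So r8c9=9.
Step 29. [r9c1∈{7}] r9c1 is down to just 7, so r9c1=7.
Step 30. [r4c4∈{6}] r4c4 is down to just 6 ⇒ r4c4=6.
Step 31. [r6c4∈{9}] r6c4 is down to just 9, so r6c4=9.
Step 32. [r2c2∈{9}] r2c2's peers cover all but 9 ⇒ r2c2=9.
Step 33. [r5c4∈{7}] nothing but 7 survives at r5c4, so r5c4=7.
Step 34. [r5c8∈{8}] r5c8 has the single candidate 8. So r5c8=8.
Step 35. [r7c9∈{7}] only 7 remains possible at r7c9 ⇒ r7c9=7.
Step 36. [r1c9∈{5}] r1c9's peers cover all but 5. So r1c9=5.
Step 37. [r3c7∈{7}] r3c7's peers cover all but 7 ⇒ r3c7=7.
Step 38. [r1c2∈{3}] r1c2 is down to just 3. So r1c2=3.
Step 39. [r7c5∈{2}] r7c5 is down to just 2. So r7c5=2.
Step 40. [r8c8∈{5}] r8c8's peers cover all but 5. So r8c8=5.
Step 41. [r3c1∈{8}] nothing but 8 survives at r3c1, so r3c1=8.
Step 42. [r3c4∈{2}] r3c4 is down to just 2 ⇒ r3c4=2.
Step 43. [r9c8∈{3}] r9c8's peers cover all but 3, so r9c8=3.
Step 44. [r3c6∈{3}] r3c6's peers cover all but 3, so r3c6=3.
Step 45. [r9c3∈{6}] only 6 remains possible at r9c3, so r9c3=6.
Step 46. [r8c5∈{6}] nothing but 6 survives at r8c5. So r8c5=6.
Step 47. [r7c8∈{4}] r7c8 has the single candidate 4, so r7c8=4.
Step 48. [r5c2∈{1}] r5c2's peers cover all but 1 ⇒ r5c2=1.
Step 49. [r4c6∈{5}] r4c6 is down to just 5, so r4c6=5.
Step 50. [r9c2∈{2}] r9c2 is down to just 2, so r9c2=2.

Answer: 1 3 7 4 9 6 8 2 5 / 2 9 5 1 7 8 3 6 4 / 8 6 4 2 5 3 7 9 1 / 4 7 3 6 8 5 9 1 2 / 9 1 2 7 3 4 5 8 6 / 6 5 8 9 1 2 4 7 3 / 5 8 9 3 2 1 6 4 7 / 3 4 1 8 6 7 2 5 9 / 7 2 6 5 4 9 1 3 8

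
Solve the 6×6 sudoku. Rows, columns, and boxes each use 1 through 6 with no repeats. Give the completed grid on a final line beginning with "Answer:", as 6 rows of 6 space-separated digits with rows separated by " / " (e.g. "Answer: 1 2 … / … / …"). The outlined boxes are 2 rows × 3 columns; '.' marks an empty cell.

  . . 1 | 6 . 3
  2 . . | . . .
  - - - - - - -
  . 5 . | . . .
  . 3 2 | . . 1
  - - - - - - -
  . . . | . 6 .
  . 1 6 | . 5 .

Step 1. [r4c5∈{4}] r4c5 has the single candidate 4. So r4c5=4.
Step 2. [r1c2∈{4}] only 4 remains possible at r1c2. So r1c2=4.
Step 3. [r5c4∈{1,2,3,4}] in row 5, 1 fits only at r5c4 ⇒ r5c4=1.
Step 4. [r6c4∈{2,3,4}] 3 has one home in box 6: r6c4, so r6c4=3.
Step 5. [r6c1∈{4}] nothing but 4 survives at r6c1, so r6c1=4.
Step 6. [r2c6∈{4,5}] across col 6, 5 lands solely at r2c6. So r2c6=5.
Step 7. [r5c3∈{3,5}] col 3 places 5 nowhere but r5c3, so r5c3=5.
Step 8. [r3c4∈{2}] r3c4's peers cover all but 2. So r3c4=2.
Step 9. [r3c6∈{6}] r3c6 is down to just 6 ⇒ r3c6=6.
Step 10. [r5c2∈{2}] only 2 remains possible at r5c2. So r5c2=2.
Step 11. [r2c4∈{4}] r2c4's peers cover all but 4. So r2c4=4.
Step 12. [r2c3∈{3}] r2c3 is down to just 3, so r2c3=3.
Step 13. [r5c1∈{3}] r5c1's peers cover all but 3 ⇒ r5c1=3.
Step 14. [r3c3∈{4}] only 4 remains possible at r3c3, so r3c3=4.
Step 15. [r1c5∈{2}] r1c5's peers cover all but 2, so r1c5=2.
Step 16. [r2c2∈{6}] nothing but 6 survives at r2c2 ⇒ r2c2=6.
Step 17. [r4c1∈{6}] nothing but 6 survives at r4c1. So r4c1=6.
Step 18. [r2c5∈{1}] nothing but 1 survives at r2c5. So r2c5=1.
Step 19. [r3c1∈{1}] only 1 remains possible at r3c1. So r3c1=1.
Step 20. [r1c1∈{5}] r1c1's peers cover all but 5 ⇒ r1c1=5.
Step 21. [r3c5∈{3}] r3c5 is down to just 3 ⇒ r3c5=3.
Step 22. [r5c6∈{4}] r5c6 has the single candidate 4. So r5c6=4.
Step 23. [r4c4∈{5}] nothing but 5 survives at r4c4, so r4c4=5.
Step 24. [r6c6∈{2}] r6c6 has the single candidate 2 ⇒ r6c6=2.

Answer: 5 4 1 6 2 3 / 2 6 3 4 1 5 / 1 5 4 2 3 6 / 6 3 2 5 4 1 / 3 2 5 1 6 4 / 4 1 6 3 5 2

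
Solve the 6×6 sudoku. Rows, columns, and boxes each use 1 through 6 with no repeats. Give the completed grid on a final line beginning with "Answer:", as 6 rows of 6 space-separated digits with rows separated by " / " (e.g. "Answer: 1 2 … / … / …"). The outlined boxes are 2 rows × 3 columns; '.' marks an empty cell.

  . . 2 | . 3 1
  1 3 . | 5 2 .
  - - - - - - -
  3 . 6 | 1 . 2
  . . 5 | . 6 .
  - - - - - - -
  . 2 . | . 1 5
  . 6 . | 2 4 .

Step 1. [r2c3∈{4}] r2c3 has the single candidate 4, so r2c3=4.
Step 2. [r4c6∈{3,4}] in col 6, 4 fits only at r4c6, so r4c6=4.
Step 3. [r1c1∈{5,6}] in col 1, 6 fits only at r1c1, so r1c1=6.
Step 4. [r6c6∈{3}] nothing but 3 survives at r6c6. So r6c6=3.
Step 5. [r4c2∈{1}] r4c2 is down to just 1. So r4c2=1.
Step 6. [r3c5∈{5}] only 5 remains possible at r3c5. So r3c5=5.
Step 7. [r1c4∈{4}] r1c4 is down to just 4 ⇒ r1c4=4.
Step 8. [r5c3∈{3}] r5c3's peers cover all but 3 ⇒ r5c3=3.
Step 9. [r4c1∈{2}] r4c1 is down to just 2 ⇒ r4c1=2.
Step 10. [r4c4∈{3}] only 3 remains possible at r4c4, so r4c4=3.
Step 11. [r3c2∈{4}] only 4 remains possible at r3c2, so r3c2=4.
Step 12. [r6c1∈{5}] r6c1's peers cover all but 5 ⇒ r6c1=5.
Step 13. [r5c4∈{6}] r5c4 has the single candidate 6. So r5c4=6.
Step 14. [r1c2∈{5}] r1c2 has the single candidate 5 ⇒ r1c2=5.
Step 15. [r6c3∈{1}] only 1 remains possible at r6c3. So r6c3=1.
Step 16. [r5c1∈{4}] only 4 remains possible at r5c1 ⇒ r5c1=4.
Step 17. [r2c6∈{6}] nothing but 6 survives at r2c6 ⇒ r2c6=6.

Answer: 6 5 2 4 3 1 / 1 3 4 5 2 6 / 3 4 6 1 5 2 / 2 1 5 3 6 4 / 4 2 3 6 1 5 / 5 6 1 2 4 3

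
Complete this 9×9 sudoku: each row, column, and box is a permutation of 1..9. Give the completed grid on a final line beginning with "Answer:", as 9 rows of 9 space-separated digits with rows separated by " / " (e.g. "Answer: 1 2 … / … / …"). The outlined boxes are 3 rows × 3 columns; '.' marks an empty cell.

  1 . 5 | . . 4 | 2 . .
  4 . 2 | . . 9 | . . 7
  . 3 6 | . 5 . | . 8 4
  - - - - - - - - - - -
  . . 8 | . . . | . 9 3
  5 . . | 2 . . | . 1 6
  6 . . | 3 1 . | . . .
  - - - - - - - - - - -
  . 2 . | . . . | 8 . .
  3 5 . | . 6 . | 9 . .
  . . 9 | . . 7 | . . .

Step 1. [r7c8∈{3,4,5,6,7}] across row 7, 6 lands solely at r7c8, so r7c8=6.
Step 2. [r9c5∈{2,3,4,8}] in col 5, 2 fits only at r9c5. So r9c5=2.
Step 3. [r5c5∈{4,7,8,9}] box 5 places 9 nowhere but r5c5, so r5c5=9.
Step 4. [r2c7∈{1,3,5,6}] in col 7, 6 fits only at r2c7, so r2c7=6.
Step 5. [r2c4∈{1,8}] 1 has one home in row 2: r2c4. So r2c4=1.
Step 6. [r7c1∈{7}] r7c1 is down to just 7 ⇒ r7c1=7.
Step 7. [r1c2∈{7,8,9}] r1c2 is the only open cell in box 1 admitting 7, so r1c2=7.
Step 8. [r5c2∈{4}] r5c2's peers cover all but 4 ⇒ r5c2=4.
Step 9. [r5c7∈{7}] nothing but 7 survives at r5c7 ⇒ r5c7=7.
Step 10. [r9c7∈{1,3,4,5}] col 7 places 3 nowhere but r9c7. So r9c7=3.
Step 11. [r6c9∈{2,5,8}] in col 9, 8 fits only at r6c9 ⇒ r6c9=8.
Step 12. [r6c6∈{5}] only 5 remains possible at r6c6, so r6c6=5.
Step 13. [r9c2∈{1,6,8}] r9c2 is the only open cell in row 9 admitting 6, so r9c2=6.
Step 14. [r9c9∈{1,5}] across row 9, 1 lands solely at r9c9. So r9c9=1.
Step 15. [r6c7∈{4}] r6c7's peers cover all but 4. So r6c7=4.
Step 16. [r1c8∈{3}] r1c8 has the single candidate 3. So r1c8=3.
Step 17. [r8c8∈{2,4,7}] across row 8, 7 lands solely at r8c8, so r8c8=7.
Step 18. [r2c5∈{3,8}] in row 2, 3 fits only at r2c5 ⇒ r2c5=3.
Step 19. [r7c5∈{4}] nothing but 4 survives at r7c5 ⇒ r7c5=4.
Step 20. [r8c4∈{8}] only 8 remains possible at r8c4. So r8c4=8.
Step 21. [r9c4∈{5}] r9c4 has the single candidate 5 ⇒ r9c4=5.
Step 22. [r8c6∈{1}] r8c6's peers cover all but 1, so r8c6=1.
Step 23. [r4c4∈{4,6,7}] across row 4, 4 lands solely at r4c4, so r4c4=4.
Step 24. [r1c4∈{6}] nothing but 6 survives at r1c4 ⇒ r1c4=6.
Step 25. [r6c2∈{9}] r6c2 has the single candidate 9, so r6c2=9.
Step 26. [r3c7∈{1}] r3c7 has the single candidate 1 ⇒ r3c7=1.
Step 27. [r9c8∈{4}] r9c8 has the single candidate 4. So r9c8=4.
Step 28. [r6c8∈{2}] nothing but 2 survives at r6c8. So r6c8=2.
Step 29. [r7c6∈{3}] only 3 remains possible at r7c6, so r7c6=3.
Step 30. [r4c2∈{1}] only 1 remains possible at r4c2, so r4c2=1.
Step 31. [r7c3∈{1}] only 1 remains possible at r7c3. So r7c3=1.
Step 32. [r9c1∈{8}] r9c1's peers cover all but 8. So r9c1=8.
Step 33. [r7c4∈{9}] r7c4 has the single candidate 9 ⇒ r7c4=9.
Step 34. [r3c4∈{7}] only 7 remains possible at r3c4 ⇒ r3c4=7.
Step 35. [r8c9∈{2}] only 2 remains possible at r8c9. So r8c9=2.
Step 36. [r4c6∈{6}] only 6 remains possible at r4c6. So r4c6=6.
Step 37. [r1c9∈{9}] only 9 remains possible at r1c9. So r1c9=9.
Step 38. [r2c2∈{8}] r2c2 has the single candidate 8 ⇒ r2c2=8.
Step 39. [r5c3∈{3}] r5c3's peers cover all but 3. So r5c3=3.
Step 40. [r8c3∈{4}] r8c3's peers cover all but 4 ⇒ r8c3=4.
Step 41. [r4c5∈{7}] r4c5's peers cover all but 7 ⇒ r4c5=7.
Step 42. [r1c5∈{8}] only 8 remains possible at r1c5, so r1c5=8.
Step 43. [r2c8∈{5}] only 5 remains possible at r2c8, so r2c8=5.
Step 44. [r5c6∈{8}] r5c6's peers cover all but 8 ⇒ r5c6=8.
Step 45. [r3c1∈{9}] r3c1 has the single candidate 9. So r3c1=9.
Step 46. [r7c9∈{5}] only 5 remains possible at r7c9. So r7c9=5.
Step 47. [r4c7∈{5}] r4c7 is down to just 5 ⇒ r4c7=5.
Step 48. [r6c3∈{7}] r6c3 is down to just 7. So r6c3=7.
Step 49. [r3c6∈{2}] r3c6 is down to just 2. So r3c6=2.
Step 50. [r4c1∈{2}] r4c1 has the single candidate 2. So r4c1=2.

Answer: 1 7 5 6 8 4 2 3 9 / 4 8 2 1 3 9 6 5 7 / 9 3 6 7 5 2 1 8 4 / 2 1 8 4 7 6 5 9 3 / 5 4 3 2 9 8 7 1 6 / 6 9 7 3 1 5 4 2 8 / 7 2 1 9 4 3 8 6 5 / 3 5 4 8 6 1 9 7 2 / 8 6 9 5 2 7 3 4 1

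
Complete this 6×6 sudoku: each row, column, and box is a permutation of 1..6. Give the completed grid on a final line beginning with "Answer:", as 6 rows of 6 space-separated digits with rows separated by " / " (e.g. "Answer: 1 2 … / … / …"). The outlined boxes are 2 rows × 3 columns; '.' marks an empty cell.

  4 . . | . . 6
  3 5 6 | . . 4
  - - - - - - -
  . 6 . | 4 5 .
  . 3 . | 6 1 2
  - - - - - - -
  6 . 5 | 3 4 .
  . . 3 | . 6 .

Step 1. [r6c4∈{1,2,5}] box 6 places 2 nowhere but r6c4 ⇒ r6c4=2.
Step 2. [r6c1∈{1}] r6c1's peers cover all but 1, so r6c1=1.
Step 3. [r1c2∈{1,2}] in col 2, 1 fits only at r1c2, so r1c2=1.
Step 4. [r1c3∈{2}] only 2 remains possible at r1c3. So r1c3=2.
Step 5. [r6c2∈{4}] r6c2 has the single candidate 4. So r6c2=4.
Step 6. [r6c6∈{5}] r6c6's peers cover all but 5, so r6c6=5.
Step 7. [r4c1∈{5}] only 5 remains possible at r4c1 ⇒ r4c1=5.
Step 8. [r3c3∈{1}] r3c3 is down to just 1. So r3c3=1.
Step 9. [r4c3∈{4}] r4c3 is down to just 4, so r4c3=4.
Step 10. [r2c5∈{2}] only 2 remains possible at r2c5, so r2c5=2.
Step 11. [r5c6∈{1}] only 1 remains possible at r5c6, so r5c6=1.
Step 12. [r1c4∈{5}] nothing but 5 survives at r1c4 ⇒ r1c4=5.
Step 13. [r2c4∈{1}] nothing but 1 survives at r2c4 ⇒ r2c4=1.
Step 14. [r3c6∈{3}] r3c6 is down to just 3, so r3c6=3.
Step 15. [r5c2∈{2}] r5c2's peers cover all but 2 ⇒ r5c2=2.
Step 16. [r1c5∈{3}] only 3 remains possible at r1c5 ⇒ r1c5=3.
Step 17. [r3c1∈{2}] r3c1's peers cover all but 2. So r3c1=2.

Answer: 4 1 2 5 3 6 / 3 5 6 1 2 4 / 2 6 1 4 5 3 / 5 3 4 6 1 2 / 6 2 5 3 4 1 / 1 4 3 2 6 5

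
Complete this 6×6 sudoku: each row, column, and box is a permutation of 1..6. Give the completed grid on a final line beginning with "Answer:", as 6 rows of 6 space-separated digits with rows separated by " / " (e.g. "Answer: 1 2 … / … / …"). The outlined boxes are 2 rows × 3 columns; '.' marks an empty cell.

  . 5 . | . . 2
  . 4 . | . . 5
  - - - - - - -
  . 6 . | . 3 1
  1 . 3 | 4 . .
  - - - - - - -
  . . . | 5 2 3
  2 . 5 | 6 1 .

Step 1. [r2c5∈{6}] r2c5 is down to just 6. So r2c5=6.
Step 2. [r2c3∈{1,2}] 2 has one home in row 2: r2c3, so r2c3=2.
Step 3. [r1c3∈{1,6}] r1c3 is the only open cell in box 1 admitting 1 ⇒ r1c3=1.
Step 4. [r1c4∈{3}] r1c4's peers cover all but 3 ⇒ r1c4=3.
Step 5. [r5c3∈{4,6}] r5c3 is the only open cell in col 3 admitting 6 ⇒ r5c3=6.
Step 6. [r3c1∈{4,5}] 5 has one home in row 3: r3c1. So r3c1=5.
Step 7. [r5c1∈{4}] r5c1's peers cover all but 4. So r5c1=4.
Step 8. [r6c6∈{4}] r6c6 has the single candidate 4, so r6c6=4.
Step 9. [r4c2∈{2}] nothing but 2 survives at r4c2, so r4c2=2.
Step 10. [r4c5∈{5}] r4c5 has the single candidate 5. So r4c5=5.
Step 11. [r3c3∈{4}] nothing but 4 survives at r3c3 ⇒ r3c3=4.
Step 12. [r5c2∈{1}] r5c2's peers cover all but 1. So r5c2=1.
Step 13. [r6c2∈{3}] r6c2's peers cover all but 3 ⇒ r6c2=3.
Step 14. [r2c4∈{1}] only 1 remains possible at r2c4, so r2c4=1.
Step 15. [r4c6∈{6}] nothing but 6 survives at r4c6 ⇒ r4c6=6.
Step 16. [r2c1∈{3}] r2c1's peers cover all but 3 ⇒ r2c1=3.
Step 17. [r1c5∈{4}] nothing but 4 survives at r1c5 ⇒ r1c5=4.
Step 18. [r3c4∈{2}] only 2 remains possible at r3c4, so r3c4=2.
Step 19. [r1c1∈{6}] nothing but 6 survives at r1c1, so r1c1=6.

Answer: 6 5 1 3 4 2 / 3 4 2 1 6 5 / 5 6 4 2 3 1 / 1 2 3 4 5 6 / 4 1 6 5 2 3 / 2 3 5 6 1 4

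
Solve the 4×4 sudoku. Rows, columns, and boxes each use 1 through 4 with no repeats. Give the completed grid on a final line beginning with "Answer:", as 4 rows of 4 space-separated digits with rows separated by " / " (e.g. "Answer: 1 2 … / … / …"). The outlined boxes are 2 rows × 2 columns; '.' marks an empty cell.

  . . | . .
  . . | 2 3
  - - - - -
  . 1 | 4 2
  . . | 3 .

Step 1. [r2c2∈{4}] nothing but 4 survives at r2c2, so r2c2=4.
Step 2. [r1c2∈{2,3}] 3 has one home in col 2: r1c2, so r1c2=3.
Step 3. [r1c3∈{1}] nothing but 1 survives at r1c3. So r1c3=1.
Step 4. [r1c1∈{2}] nothing but 2 survives at r1c1, so r1c1=2.
Step 5. [r1c4∈{4}] nothing but 4 survives at r1c4 ⇒ r1c4=4.
Step 6. [r4c2∈{2}] r4c2 has the single candidate 2 ⇒ r4c2=2.
Step 7. [r3c1∈{3}] nothing but 3 survives at r3c1 ⇒ r3c1=3.
Step 8. [r2c1∈{1}] only 1 remains possible at r2c1. So r2c1=1.
Step 9. [r4c1∈{4}] r4c1 is down to just 4, so r4c1=4.
Step 10. [r4c4∈{1}] r4c4's peers cover all but 1. So r4c4=1.

Answer: 2 3 1 4 / 1 4 2 3 / 3 1 4 2 / 4 2 3 1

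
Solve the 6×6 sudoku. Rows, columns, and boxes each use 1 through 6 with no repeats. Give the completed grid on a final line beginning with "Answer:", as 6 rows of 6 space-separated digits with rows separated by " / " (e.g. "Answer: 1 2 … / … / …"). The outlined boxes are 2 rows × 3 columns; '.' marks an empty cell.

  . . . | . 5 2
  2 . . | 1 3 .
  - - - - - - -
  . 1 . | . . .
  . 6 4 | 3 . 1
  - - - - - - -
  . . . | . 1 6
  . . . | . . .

Step 1. [r3c3∈{2,3,5}] in box 3, 2 fits only at r3c3. So r3c3=2.
Step 2. [r6c6∈{3,4,5}] across col 6, 3 lands solely at r6c6, so r6c6=3.
Step 3. [r2c3∈{5,6}] in row 2, 6 fits only at r2c3 ⇒ r2c3=6.
Step 4. [r3c1∈{3,5}] r3c1 is the only open cell in row 3 admitting 3, so r3c1=3.
Step 5. [r2c2∈{4,5}] row 2 places 5 nowhere but r2c2, so r2c2=5.
Step 6. [r6c1∈{1,4,5,6}] 6 has one home in row 6: r6c1. So r6c1=6.
Step 7. [r2c6∈{4}] only 4 remains possible at r2c6. So r2c6=4.
Step 8. [r3c5∈{4,6}] 6 has one home in col 5: r3c5 ⇒ r3c5=6.
Step 9. [r6c5∈{2,4}] in col 5, 4 fits only at r6c5, so r6c5=4.
Step 10. [r1c1∈{1,4}] across col 1, 1 lands solely at r1c1 ⇒ r1c1=1.
Step 11. [r1c3∈{3}] only 3 remains possible at r1c3 ⇒ r1c3=3.
Step 12. [r5c3∈{5}] r5c3 is down to just 5 ⇒ r5c3=5.
Step 13. [r5c4∈{2}] only 2 remains possible at r5c4 ⇒ r5c4=2.
Step 14. [r1c2∈{4}] only 4 remains possible at r1c2 ⇒ r1c2=4.
Step 15. [r6c4∈{5}] nothing but 5 survives at r6c4. So r6c4=5.
Step 16. [r4c1∈{5}] r4c1 has the single candidate 5 ⇒ r4c1=5.
Step 17. [r1c4∈{6}] r1c4 has the single candidate 6 ⇒ r1c4=6.
Step 18. [r6c3∈{1}] only 1 remains possible at r6c3 ⇒ r6c3=1.
Step 19. [r5c1∈{4}] only 4 remains possible at r5c1, so r5c1=4.
Step 20. [r3c6∈{5}] r3c6 is down to just 5. So r3c6=5.
Step 21. [r3c4∈{4}] r3c4 has the single candidate 4. So r3c4=4.
Step 22. [r5c2∈{3}] r5c2 has the single candidate 3, so r5c2=3.
Step 23. [r4c5∈{2}] nothing but 2 survives at r4c5 ⇒ r4c5=2.
Step 24. [r6c2∈{2}] r6c2 is down to just 2 ⇒ r6c2=2.

Answer: 1 4 3 6 5 2 / 2 5 6 1 3 4 / 3 1 2 4 6 5 / 5 6 4 3 2 1 / 4 3 5 2 1 6 / 6 2 1 5 4 3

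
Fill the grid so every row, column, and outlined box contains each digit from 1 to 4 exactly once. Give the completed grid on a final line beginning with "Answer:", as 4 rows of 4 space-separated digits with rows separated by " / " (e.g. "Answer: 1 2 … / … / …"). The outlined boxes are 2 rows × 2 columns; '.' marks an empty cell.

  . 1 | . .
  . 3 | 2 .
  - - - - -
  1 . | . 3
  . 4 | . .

Step 1. [r1c4∈{4}] r1c4's peers cover all but 4 ⇒ r1c4=4.
Step 2. [r4c4∈{1,2}] r4c4 is the only open cell in col 4 admitting 2, so r4c4=2.
Step 3. [r4c1∈{3}] only 3 remains possible at r4c1 ⇒ r4c1=3.
Step 4. [r3c3∈{4}] nothing but 4 survives at r3c3 ⇒ r3c3=4.
Step 5. [r1c3∈{3}] r1c3's peers cover all but 3, so r1c3=3.
Step 6. [r2c1∈{4}] only 4 remains possible at r2c1, so r2c1=4.
Step 7. [r4c3∈{1}] r4c3 is down to just 1 ⇒ r4c3=1.
Step 8. [r1c1∈{2}] r1c1 has the single candidate 2, so r1c1=2.
Step 9. [r2c4∈{1}] r2c4's peers cover all but 1, so r2c4=1.
Step 10. [r3c2∈{2}] r3c2 is down to just 2 ⇒ r3c2=2.

Answer: 2 1 3 4 / 4 3 2 1 / 1 2 4 3 / 3 4 1 2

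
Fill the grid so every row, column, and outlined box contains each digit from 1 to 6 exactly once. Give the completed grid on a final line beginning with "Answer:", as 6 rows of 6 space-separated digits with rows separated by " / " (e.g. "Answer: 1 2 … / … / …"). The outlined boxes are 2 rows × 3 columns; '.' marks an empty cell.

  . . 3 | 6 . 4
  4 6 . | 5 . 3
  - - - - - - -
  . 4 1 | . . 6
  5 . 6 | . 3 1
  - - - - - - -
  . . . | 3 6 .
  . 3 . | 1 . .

Step 1. [r2c3∈{2}] r2c3 is down to just 2 ⇒ r2c3=2.
Step 2. [r6c5∈{2,4,5}] r6c5 is the only open cell in col 5 admitting 4 ⇒ r6c5=4.
Step 3. [r3c4∈{2}] nothing but 2 survives at r3c4 ⇒ r3c4=2.
Step 4. [r1c1∈{1}] only 1 remains possible at r1c1 ⇒ r1c1=1.
Step 5. [r5c1∈{2}] only 2 remains possible at r5c1, so r5c1=2.
Step 6. [r5c6∈{5}] nothing but 5 survives at r5c6 ⇒ r5c6=5.
Step 7. [r6c6∈{2}] r6c6's peers cover all but 2. So r6c6=2.
Step 8. [r5c3∈{4}] r5c3's peers cover all but 4, so r5c3=4.
Step 9. [r2c5∈{1}] only 1 remains possible at r2c5 ⇒ r2c5=1.
Step 10. [r4c2∈{2}] nothing but 2 survives at r4c2. So r4c2=2.
Step 11. [r6c1∈{6}] r6c1 is down to just 6. So r6c1=6.
Step 12. [r6c3∈{5}] r6c3 has the single candidate 5. So r6c3=5.
Step 13. [r1c2∈{5}] nothing but 5 survives at r1c2. So r1c2=5.
Step 14. [r3c1∈{3}] r3c1 has the single candidate 3. So r3c1=3.
Step 15. [r1c5∈{2}] only 2 remains possible at r1c5, so r1c5=2.
Step 16. [r5c2∈{1}] only 1 remains possible at r5c2, so r5c2=1.
Step 17. [r4c4∈{4}] r4c4 has the single candidate 4 ⇒ r4c4=4.
Step 18. [r3c5∈{5}] r3c5 has the single candidate 5. So r3c5=5.

Answer: 1 5 3 6 2 4 / 4 6 2 5 1 3 / 3 4 1 2 5 6 / 5 2 6 4 3 1 / 2 1 4 3 6 5 / 6 3 5 1 4 2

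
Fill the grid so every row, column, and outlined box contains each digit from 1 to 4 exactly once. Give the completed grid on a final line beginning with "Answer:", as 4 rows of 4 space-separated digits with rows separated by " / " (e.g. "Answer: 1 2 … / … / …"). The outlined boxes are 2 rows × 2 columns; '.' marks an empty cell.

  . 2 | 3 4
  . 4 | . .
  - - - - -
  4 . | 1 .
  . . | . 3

Step 1. [r2c3∈{2}] r2c3 is down to just 2, so r2c3=2.
Step 2. [r1c1∈{1}] r1c1's peers cover all but 1, so r1c1=1.
Step 3. [r4c2∈{1}] r4c2 has the single candidate 1 ⇒ r4c2=1.
Step 4. [r3c4∈{2}] only 2 remains possible at r3c4 ⇒ r3c4=2.
Step 5. [r4c1∈{2}] r4c1's peers cover all but 2 ⇒ r4c1=2.
Step 6. [r3c2∈{3}] r3c2 is down to just 3, so r3c2=3.
Step 7. [r2c4∈{1}] only 1 remains possible at r2c4 ⇒ r2c4=1.
Step 8. [r2c1∈{3}] r2c1 is down to just 3, so r2c1=3.
Step 9. [r4c3∈{4}] r4c3 is down to just 4, so r4c3=4.

Answer: 1 2 3 4 / 3 4 2 1 / 4 3 1 2 / 2 1 4 3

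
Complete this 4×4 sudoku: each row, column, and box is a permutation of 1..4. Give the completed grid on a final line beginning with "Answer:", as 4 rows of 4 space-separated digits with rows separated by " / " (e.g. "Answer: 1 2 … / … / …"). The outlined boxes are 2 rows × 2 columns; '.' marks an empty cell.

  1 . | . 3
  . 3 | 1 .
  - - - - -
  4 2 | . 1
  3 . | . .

Step 1. [r1c3∈{2,4}] across row 1, 2 lands solely at r1c3 ⇒ r1c3=2.
Step 2. [r2c4∈{4}] r2c4 has the single candidate 4 ⇒ r2c4=4.
Step 3. [r1c2∈{4}] nothing but 4 survives at r1c2, so r1c2=4.
Step 4. [r2c1∈{2}] r2c1 has the single candidate 2. So r2c1=2.
Step 5. [r3c3∈{3}] r3c3 is down to just 3, so r3c3=3.
Step 6. [r4c2∈{1}] r4c2 has the single candidate 1, so r4c2=1.
Step 7. [r4c4∈{2}] nothing but 2 survives at r4c4. So r4c4=2.
Step 8. [r4c3∈{4}] r4c3's peers cover all but 4. So r4c3=4.

Answer: 1 4 2 3 / 2 3 1 4 / 4 2 3 1 / 3 1 4 2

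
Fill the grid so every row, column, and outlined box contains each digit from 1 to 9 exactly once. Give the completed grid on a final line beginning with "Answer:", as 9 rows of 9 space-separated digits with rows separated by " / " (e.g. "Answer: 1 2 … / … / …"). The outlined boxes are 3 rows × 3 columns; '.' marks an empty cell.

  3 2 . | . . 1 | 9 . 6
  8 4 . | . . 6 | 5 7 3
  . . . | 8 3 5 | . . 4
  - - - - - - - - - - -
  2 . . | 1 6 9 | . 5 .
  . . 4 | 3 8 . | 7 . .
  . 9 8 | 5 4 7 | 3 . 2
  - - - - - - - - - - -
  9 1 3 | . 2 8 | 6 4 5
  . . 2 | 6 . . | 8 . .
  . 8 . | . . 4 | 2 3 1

Step 1. [r2c5∈{9}] r2c5 is down to just 9. So r2c5=9.
Step 2. [r4c3∈{7}] nothing but 7 survives at r4c3, so r4c3=7.
Step 3. [r7c4∈{7}] r7c4 has the single candidate 7, so r7c4=7.
Step 4. [r9c1∈{5,6,7}] 7 has one home in row 9: r9c1. So r9c1=7.
Step 5. [r8c2∈{5}] nothing but 5 survives at r8c2. So r8c2=5.
Step 6. [r5c2∈{6}] r5c2 is down to just 6 ⇒ r5c2=6.
Step 7. [r3c7∈{1}] r3c7's peers cover all but 1. So r3c7=1.
Step 8. [r6c1∈{1}] only 1 remains possible at r6c1. So r6c1=1.
Step 9. [r5c9∈{9}] only 9 remains possible at r5c9 ⇒ r5c9=9.
Step 10. [r9c3∈{6}] r9c3 has the single candidate 6. So r9c3=6.
Step 11. [r1c4∈{4}] only 4 remains possible at r1c4 ⇒ r1c4=4.
Step 12. [r8c6∈{3}] nothing but 3 survives at r8c6. So r8c6=3.
Step 13. [r2c4∈{2}] r2c4 is down to just 2, so r2c4=2.
Step 14. [r3c3∈{9}] only 9 remains possible at r3c3 ⇒ r3c3=9.
Step 15. [r8c8∈{9}] r8c8's peers cover all but 9 ⇒ r8c8=9.
Step 16. [r5c1∈{5}] nothing but 5 survives at r5c1, so r5c1=5.
Step 17. [r1c3∈{5}] r1c3's peers cover all but 5. So r1c3=5.
Step 18. [r3c1∈{6}] r3c1's peers cover all but 6. So r3c1=6.
Step 19. [r1c5∈{7}] r1c5 is down to just 7, so r1c5=7.
Step 20. [r3c8∈{2}] r3c8's peers cover all but 2. So r3c8=2.
Step 21. [r2c3∈{1}] r2c3 has the single candidate 1. So r2c3=1.
Step 22. [r4c2∈{3}] r4c2 is down to just 3 ⇒ r4c2=3.
Step 23. [r4c7∈{4}] r4c7 has the single candidate 4. So r4c7=4.
Step 24. [r8c5∈{1}] r8c5 has the single candidate 1, so r8c5=1.
Step 25. [r9c5∈{5}] r9c5's peers cover all but 5, so r9c5=5.
Step 26. [r8c1∈{4}] nothing but 4 survives at r8c1. So r8c1=4.
Step 27. [r9c4∈{9}] r9c4's peers cover all but 9, so r9c4=9.
Step 28. [r5c6∈{2}] r5c6 is down to just 2. So r5c6=2.
Step 29. [r4c9∈{8}] r4c9 is down to just 8 ⇒ r4c9=8.
Step 30. [r8c9∈{7}] r8c9 is down to just 7 ⇒ r8c9=7.
Step 31. [r1c8∈{8}] only 8 remains possible at r1c8. So r1c8=8.
Step 32. [r6c8∈{6}] r6c8 is down to just 6. So r6c8=6.
Step 33. [r5c8∈{1}] only 1 remains possible at r5c8, so r5c8=1.
Step 34. [r3c2∈{7}] nothing but 7 survives at r3c2, so r3c2=7.

Answer: 3 2 5 4 7 1 9 8 6 / 8 4 1 2 9 6 5 7 3 / 6 7 9 8 3 5 1 2 4 / 2 3 7 1 6 9 4 5 8 / 5 6 4 3 8 2 7 1 9 / 1 9 8 5 4 7 3 6 2 / 9 1 3 7 2 8 6 4 5 / 4 5 2 6 1 3 8 9 7 / 7 8 6 9 5 4 2 3 1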